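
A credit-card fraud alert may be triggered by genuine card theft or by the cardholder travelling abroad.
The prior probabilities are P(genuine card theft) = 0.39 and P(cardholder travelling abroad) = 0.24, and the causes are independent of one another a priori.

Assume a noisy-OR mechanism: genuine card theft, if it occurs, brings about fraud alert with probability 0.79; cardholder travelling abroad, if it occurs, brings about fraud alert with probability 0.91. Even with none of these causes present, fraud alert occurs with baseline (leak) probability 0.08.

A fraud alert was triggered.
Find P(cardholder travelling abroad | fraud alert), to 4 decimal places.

Under noisy-OR, P(fraud alert | causes) = 1 − (1−0.08)·∏(1−qᵢ) over the active causes.
Sum P(fraud alert|·) weighted by the priors over the 4 (genuine card theft, cardholder travelling abroad) configurations:
  P(fraud alert) = 0.08·0.61·0.76 + 0.9172·0.61·0.24 + 0.8068·0.39·0.76 + 0.982612·0.39·0.24
        = 0.037088 + 0.134278 + 0.239136 + 0.091972 = 0.502474
Configurations with cardholder travelling abroad contribute 0.226250, so
  P(cardholder travelling abroad | fraud alert) = 0.226250 / 0.502474 ≈ 0.4503

P(cardholder travelling abroad | fraud alert) ≈ 0.4503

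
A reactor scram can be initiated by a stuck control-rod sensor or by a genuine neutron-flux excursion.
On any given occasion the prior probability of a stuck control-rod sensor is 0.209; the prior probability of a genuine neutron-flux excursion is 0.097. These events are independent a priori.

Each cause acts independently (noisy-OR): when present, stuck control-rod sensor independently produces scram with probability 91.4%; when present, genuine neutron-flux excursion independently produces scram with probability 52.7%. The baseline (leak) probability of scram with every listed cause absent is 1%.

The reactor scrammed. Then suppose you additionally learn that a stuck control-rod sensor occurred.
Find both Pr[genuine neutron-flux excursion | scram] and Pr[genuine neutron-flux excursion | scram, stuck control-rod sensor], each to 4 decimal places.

Pr[genuine neutron-flux excursion | scram] ≈ 0.2510; Pr[genuine neutron-flux excursion | scram, stuck control-rod sensor] ≈ 0.1013

Under noisy-OR, P(scram | causes) = 1 − (1−0.01)·∏(1−qᵢ) over the active causes.
P(scram) = 0.01·0.791·0.903 + 0.53173·0.791·0.097 + 0.91486·0.209·0.903 + 0.959729·0.209·0.097 = 0.007143 + 0.040798 + 0.172659 + 0.019457 = 0.240057
Of this, 0.060255 comes from 0.040798 + 0.019457 (the genuine neutron-flux excursion=true cases).
So P(genuine neutron-flux excursion | scram) = 0.060255/0.240057 ≈ 0.2510.

Now condition on the additional information:
P(scram | stuck control-rod sensor) = 0.91486×0.903 + 0.959729×0.097 = 0.826119 + 0.093094 = 0.919213
Restricting to configurations with genuine neutron-flux excursion present: 0.959729×0.097 = 0.093094.
P(genuine neutron-flux excursion | scram, stuck control-rod sensor) = 0.093094 / 0.919213 ≈ 0.1013
Conditioning on stuck control-rod sensor lowers the posterior on genuine neutron-flux excursion: the classic explaining-away effect in a common-effect structure.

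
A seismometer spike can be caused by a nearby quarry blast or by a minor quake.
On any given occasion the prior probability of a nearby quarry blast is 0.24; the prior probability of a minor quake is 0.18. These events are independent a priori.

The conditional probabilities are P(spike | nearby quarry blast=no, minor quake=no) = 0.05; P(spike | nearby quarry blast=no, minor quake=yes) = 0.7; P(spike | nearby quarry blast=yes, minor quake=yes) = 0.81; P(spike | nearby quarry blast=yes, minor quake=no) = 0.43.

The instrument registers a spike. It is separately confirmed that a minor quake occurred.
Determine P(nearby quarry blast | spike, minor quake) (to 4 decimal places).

Numerator (weight on configurations with nearby quarry blast): 0.81·0.24 = 0.194400
The normalizing constant is 0.7·0.76 + 0.81·0.24 = 0.726400
Posterior = 0.194400 / 0.726400 ≈ 0.2676

P(nearby quarry blast | spike, minor quake) ≈ 0.2676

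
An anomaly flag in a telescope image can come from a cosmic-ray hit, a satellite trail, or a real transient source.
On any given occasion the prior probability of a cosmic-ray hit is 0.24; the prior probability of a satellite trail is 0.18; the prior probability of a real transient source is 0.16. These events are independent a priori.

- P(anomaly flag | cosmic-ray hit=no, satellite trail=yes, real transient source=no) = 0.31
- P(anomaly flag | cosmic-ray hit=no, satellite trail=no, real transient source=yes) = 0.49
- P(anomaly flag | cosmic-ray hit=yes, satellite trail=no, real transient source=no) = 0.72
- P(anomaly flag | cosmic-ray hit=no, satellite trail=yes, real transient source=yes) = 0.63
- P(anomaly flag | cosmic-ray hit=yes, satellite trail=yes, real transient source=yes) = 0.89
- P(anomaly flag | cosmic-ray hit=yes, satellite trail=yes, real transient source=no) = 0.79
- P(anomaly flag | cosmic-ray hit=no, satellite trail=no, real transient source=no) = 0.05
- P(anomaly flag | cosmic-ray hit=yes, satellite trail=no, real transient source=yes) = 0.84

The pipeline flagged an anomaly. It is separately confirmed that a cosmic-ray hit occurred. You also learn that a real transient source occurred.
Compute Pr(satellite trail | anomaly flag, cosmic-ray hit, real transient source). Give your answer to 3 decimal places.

Enumerate both values of satellite trail and weight by the priors:
  P(anomaly flag | cosmic-ray hit, real transient source) = 0.84*0.82 + 0.89*0.18
        = 0.688800 + 0.160200 = 0.849000
Configurations with satellite trail contribute 0.160200, so
  P(satellite trail | anomaly flag, cosmic-ray hit, real transient source) = 0.160200 / 0.849000 ≈ 0.189

Pr(satellite trail | anomaly flag, cosmic-ray hit, real transient source) ≈ 0.189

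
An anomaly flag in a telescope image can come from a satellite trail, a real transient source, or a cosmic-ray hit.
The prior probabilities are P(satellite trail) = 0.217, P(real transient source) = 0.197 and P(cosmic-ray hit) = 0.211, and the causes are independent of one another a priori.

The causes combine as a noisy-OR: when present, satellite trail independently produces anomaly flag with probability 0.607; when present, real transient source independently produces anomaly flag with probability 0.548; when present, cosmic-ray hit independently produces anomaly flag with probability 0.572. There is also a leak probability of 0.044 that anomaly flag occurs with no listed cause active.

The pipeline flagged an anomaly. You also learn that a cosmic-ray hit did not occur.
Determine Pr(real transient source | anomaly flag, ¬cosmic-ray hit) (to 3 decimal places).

Pr(real transient source | anomaly flag, ¬cosmic-ray hit) ≈ 0.474

Under noisy-OR, P(anomaly flag | causes) = 1 − (1−0.044)·∏(1−qᵢ) over the active causes.
Weight on real transient source=true, given the evidence: 0.087597 + 0.035489 = 0.123086
The normalizing constant is 0.044*0.783*0.803 + 0.567888*0.783*0.197 + 0.624292*0.217*0.803 + 0.83018*0.217*0.197 = 0.259535
Posterior = 0.123086 / 0.259535 ≈ 0.474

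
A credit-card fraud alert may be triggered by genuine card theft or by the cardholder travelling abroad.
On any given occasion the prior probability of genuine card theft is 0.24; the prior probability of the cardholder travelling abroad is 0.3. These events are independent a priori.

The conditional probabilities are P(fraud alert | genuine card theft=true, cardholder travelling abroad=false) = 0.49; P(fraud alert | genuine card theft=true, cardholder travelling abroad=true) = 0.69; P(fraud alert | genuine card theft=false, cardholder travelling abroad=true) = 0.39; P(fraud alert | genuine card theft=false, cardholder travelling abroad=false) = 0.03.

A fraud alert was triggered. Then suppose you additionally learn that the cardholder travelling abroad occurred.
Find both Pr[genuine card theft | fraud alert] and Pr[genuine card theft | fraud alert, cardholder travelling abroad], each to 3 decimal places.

P(fraud alert) = 0.03*0.76*0.7 + 0.39*0.76*0.3 + 0.49*0.24*0.7 + 0.69*0.24*0.3 = 0.015960 + 0.088920 + 0.082320 + 0.049680 = 0.236880
The genuine card theft-present share is 0.082320 + 0.049680 = 0.132000.
So P(genuine card theft | fraud alert) = 0.132000/0.236880 ≈ 0.557.

Now also conditioning on cardholder travelling abroad=true:
By total probability over both values of genuine card theft:
  P(fraud alert | cardholder travelling abroad) = 0.39×0.76 + 0.69×0.24
        = 0.296400 + 0.165600 = 0.462000
Keeping only the genuine card theft-present terms gives 0.165600, so
  P(genuine card theft | fraud alert, cardholder travelling abroad) = 0.165600 / 0.462000 ≈ 0.358
Conditioning on cardholder travelling abroad lowers the posterior on genuine card theft: the classic explaining-away effect in a common-effect structure.

Pr[genuine card theft | fraud alert] ≈ 0.557; Pr[genuine card theft | fraud alert, cardholder travelling abroad] ≈ 0.358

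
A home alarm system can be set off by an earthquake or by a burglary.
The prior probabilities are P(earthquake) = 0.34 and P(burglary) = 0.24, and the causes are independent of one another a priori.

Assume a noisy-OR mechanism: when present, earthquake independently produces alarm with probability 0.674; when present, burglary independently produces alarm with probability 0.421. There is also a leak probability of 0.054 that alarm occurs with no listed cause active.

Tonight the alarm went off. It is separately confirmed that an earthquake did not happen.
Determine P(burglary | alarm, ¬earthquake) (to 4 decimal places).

P(burglary | alarm, ¬earthquake) ≈ 0.7256

Under noisy-OR, P(alarm | causes) = 1 − (1−0.054)·∏(1−qᵢ) over the active causes.
P(alarm | ¬earthquake) = 0.054*0.76 + 0.452266*0.24 = 0.041040 + 0.108544 = 0.149584
Of this, 0.108544 comes from 0.452266*0.24 (the burglary=true cases).
So P(burglary | alarm, ¬earthquake) = 0.108544/0.149584 ≈ 0.7256.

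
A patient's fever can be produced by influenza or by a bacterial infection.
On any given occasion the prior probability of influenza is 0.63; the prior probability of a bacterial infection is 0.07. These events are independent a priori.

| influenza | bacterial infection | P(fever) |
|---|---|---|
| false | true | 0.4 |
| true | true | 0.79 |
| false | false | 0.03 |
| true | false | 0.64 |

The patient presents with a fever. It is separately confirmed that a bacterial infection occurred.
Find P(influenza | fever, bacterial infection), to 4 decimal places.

Numerator (weight on configurations with influenza): 0.79*0.63 = 0.497700
The normalizing constant is 0.4*0.37 + 0.79*0.63 = 0.645700
P(influenza | fever, bacterial infection) = 0.497700/0.645700 ≈ 0.7708

P(influenza | fever, bacterial infection) ≈ 0.7708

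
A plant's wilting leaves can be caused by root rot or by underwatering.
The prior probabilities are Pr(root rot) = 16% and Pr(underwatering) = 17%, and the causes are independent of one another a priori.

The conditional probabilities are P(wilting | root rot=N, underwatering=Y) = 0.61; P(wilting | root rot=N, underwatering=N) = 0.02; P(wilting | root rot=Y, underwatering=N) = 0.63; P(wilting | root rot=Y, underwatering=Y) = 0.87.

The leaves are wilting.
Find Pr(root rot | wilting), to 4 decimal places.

P(wilting) = 0.02×0.84×0.83 + 0.61×0.84×0.17 + 0.63×0.16×0.83 + 0.87×0.16×0.17 = 0.013944 + 0.087108 + 0.083664 + 0.023664 = 0.208380
Restricting to configurations with root rot present: 0.083664 + 0.023664 = 0.107328.
Hence the posterior is 0.107328/0.208380 ≈ 0.5151.

Pr(root rot | wilting) ≈ 0.5151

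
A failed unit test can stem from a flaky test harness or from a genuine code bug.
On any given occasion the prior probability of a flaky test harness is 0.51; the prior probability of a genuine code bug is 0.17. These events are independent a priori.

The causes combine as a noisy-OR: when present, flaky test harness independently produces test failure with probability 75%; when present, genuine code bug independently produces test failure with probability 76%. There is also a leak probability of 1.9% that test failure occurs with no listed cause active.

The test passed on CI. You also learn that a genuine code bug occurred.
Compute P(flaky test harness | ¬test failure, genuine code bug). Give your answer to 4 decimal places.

Under noisy-OR, P(test failure | causes) = 1 − (1−0.019)·∏(1−qᵢ) over the active causes.
Enumerate both values of flaky test harness and weight by the priors:
  P(¬test failure | genuine code bug) = 0.23544×0.49 + 0.05886×0.51
        = 0.115366 + 0.030019 = 0.145385
Keeping only the flaky test harness-present terms gives 0.030019, so
  P(flaky test harness | ¬test failure, genuine code bug) = 0.030019 / 0.145385 ≈ 0.2065

P(flaky test harness | ¬test failure, genuine code bug) ≈ 0.2065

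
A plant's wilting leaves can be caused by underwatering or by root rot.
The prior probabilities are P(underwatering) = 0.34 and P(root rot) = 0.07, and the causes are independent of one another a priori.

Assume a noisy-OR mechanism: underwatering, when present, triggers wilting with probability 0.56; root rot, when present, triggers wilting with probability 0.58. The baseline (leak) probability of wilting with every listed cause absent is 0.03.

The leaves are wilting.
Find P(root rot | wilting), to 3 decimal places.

P(root rot | wilting) ≈ 0.190

Under noisy-OR, P(wilting | causes) = 1 − (1−0.03)·∏(1−qᵢ) over the active causes.
Numerator (weight on configurations with root rot): 0.027378 + 0.019534 = 0.046912
The normalizing constant is 0.03*0.66*0.93 + 0.5926*0.66*0.07 + 0.5732*0.34*0.93 + 0.820744*0.34*0.07 = 0.246572
P(root rot | wilting) = 0.046912/0.246572 ≈ 0.190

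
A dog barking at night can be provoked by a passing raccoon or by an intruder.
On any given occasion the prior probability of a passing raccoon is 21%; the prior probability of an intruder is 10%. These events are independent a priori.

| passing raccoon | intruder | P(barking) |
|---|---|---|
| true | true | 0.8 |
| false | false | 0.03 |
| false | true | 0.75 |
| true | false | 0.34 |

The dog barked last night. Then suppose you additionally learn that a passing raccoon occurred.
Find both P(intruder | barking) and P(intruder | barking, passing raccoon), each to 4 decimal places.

P(intruder | barking) ≈ 0.4705; P(intruder | barking, passing raccoon) ≈ 0.2073

For the numerator, keep only intruder=true terms: 0.059250 + 0.016800 = 0.076050
The normalizing constant is 0.03×0.79×0.9 + 0.75×0.79×0.1 + 0.34×0.21×0.9 + 0.8×0.21×0.1 = 0.161640
Posterior = 0.076050 / 0.161640 ≈ 0.4705

Now condition on the additional information:
P(barking | passing raccoon) = 0.34·0.9 + 0.8·0.1 = 0.306000 + 0.080000 = 0.386000
The intruder-present share is 0.8·0.1 = 0.080000.
Hence the posterior is 0.080000/0.386000 ≈ 0.2073.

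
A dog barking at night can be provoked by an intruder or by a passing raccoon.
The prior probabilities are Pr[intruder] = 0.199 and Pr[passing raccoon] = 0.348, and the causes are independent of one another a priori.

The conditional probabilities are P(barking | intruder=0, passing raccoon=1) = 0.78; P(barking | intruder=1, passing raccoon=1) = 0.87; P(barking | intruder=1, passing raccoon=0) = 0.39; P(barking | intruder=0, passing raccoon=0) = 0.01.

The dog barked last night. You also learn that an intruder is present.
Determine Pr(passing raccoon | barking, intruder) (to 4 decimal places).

Pr(passing raccoon | barking, intruder) ≈ 0.5435

Sum P(barking|·) weighted by the priors over both values of passing raccoon:
  P(barking | intruder) = 0.39*0.652 + 0.87*0.348
        = 0.254280 + 0.302760 = 0.557040
Configurations with passing raccoon contribute 0.302760, so
  P(passing raccoon | barking, intruder) = 0.302760 / 0.557040 ≈ 0.5435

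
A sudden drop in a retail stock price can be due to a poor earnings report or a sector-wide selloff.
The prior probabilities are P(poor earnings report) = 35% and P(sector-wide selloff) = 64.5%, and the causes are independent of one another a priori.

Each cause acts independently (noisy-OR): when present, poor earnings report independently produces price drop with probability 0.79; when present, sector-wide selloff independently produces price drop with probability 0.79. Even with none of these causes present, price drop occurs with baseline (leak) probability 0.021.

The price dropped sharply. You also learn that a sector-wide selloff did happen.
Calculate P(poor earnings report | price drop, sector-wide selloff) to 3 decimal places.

Under noisy-OR, P(price drop | causes) = 1 − (1−0.021)·∏(1−qᵢ) over the active causes.
P(price drop | sector-wide selloff) = 0.79441*0.65 + 0.956826*0.35 = 0.516366 + 0.334889 = 0.851255
Of this, 0.334889 comes from 0.956826*0.35 (the poor earnings report=true cases).
P(poor earnings report | price drop, sector-wide selloff) = 0.334889 / 0.851255 ≈ 0.393

P(poor earnings report | price drop, sector-wide selloff) ≈ 0.393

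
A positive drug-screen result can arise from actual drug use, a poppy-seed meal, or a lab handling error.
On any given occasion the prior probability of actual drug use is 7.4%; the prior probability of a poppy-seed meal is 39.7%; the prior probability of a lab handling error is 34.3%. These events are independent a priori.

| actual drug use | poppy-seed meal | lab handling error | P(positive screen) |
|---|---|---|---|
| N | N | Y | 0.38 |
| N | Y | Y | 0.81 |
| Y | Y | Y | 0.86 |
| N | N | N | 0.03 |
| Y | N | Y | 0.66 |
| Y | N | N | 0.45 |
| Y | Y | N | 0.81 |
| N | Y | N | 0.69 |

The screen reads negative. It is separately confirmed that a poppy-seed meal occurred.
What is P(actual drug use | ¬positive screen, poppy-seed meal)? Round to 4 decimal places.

P(actual drug use | ¬positive screen, poppy-seed meal) ≈ 0.0489

P(¬positive screen | poppy-seed meal) = 0.31*0.926*0.657 + 0.19*0.926*0.343 + 0.19*0.074*0.657 + 0.14*0.074*0.343 = 0.188598 + 0.060347 + 0.009237 + 0.003553 = 0.261735
The actual drug use-present share is 0.009237 + 0.003553 = 0.012790.
P(actual drug use | ¬positive screen, poppy-seed meal) = 0.012790 / 0.261735 ≈ 0.0489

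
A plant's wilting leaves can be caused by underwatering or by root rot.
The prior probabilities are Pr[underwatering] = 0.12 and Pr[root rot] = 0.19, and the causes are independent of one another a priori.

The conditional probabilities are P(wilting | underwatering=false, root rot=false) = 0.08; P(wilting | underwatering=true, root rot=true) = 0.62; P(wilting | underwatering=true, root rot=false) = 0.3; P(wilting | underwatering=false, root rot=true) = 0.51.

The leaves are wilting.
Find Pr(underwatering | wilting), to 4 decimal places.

Sum P(wilting|·) weighted by the priors over the 4 (underwatering, root rot) configurations:
  P(wilting) = 0.08·0.88·0.81 + 0.51·0.88·0.19 + 0.3·0.12·0.81 + 0.62·0.12·0.19
        = 0.057024 + 0.085272 + 0.029160 + 0.014136 = 0.185592
Configurations with underwatering contribute 0.043296, so
  P(underwatering | wilting) = 0.043296 / 0.185592 ≈ 0.2333

Pr(underwatering | wilting) ≈ 0.2333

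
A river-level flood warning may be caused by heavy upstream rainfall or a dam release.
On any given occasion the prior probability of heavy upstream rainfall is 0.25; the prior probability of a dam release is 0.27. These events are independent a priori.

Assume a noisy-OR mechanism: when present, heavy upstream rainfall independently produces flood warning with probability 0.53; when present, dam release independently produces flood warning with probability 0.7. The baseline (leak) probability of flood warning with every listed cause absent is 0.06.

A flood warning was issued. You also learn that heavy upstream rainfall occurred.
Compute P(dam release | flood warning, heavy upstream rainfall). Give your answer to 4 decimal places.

Under noisy-OR, P(flood warning | causes) = 1 − (1−0.06)·∏(1−qᵢ) over the active causes.
By total probability over both values of dam release:
  P(flood warning | heavy upstream rainfall) = 0.5582·0.73 + 0.86746·0.27
        = 0.407486 + 0.234214 = 0.641700
Keeping only the dam release-present terms gives 0.234214, so
  P(dam release | flood warning, heavy upstream rainfall) = 0.234214 / 0.641700 ≈ 0.3650

P(dam release | flood warning, heavy upstream rainfall) ≈ 0.3650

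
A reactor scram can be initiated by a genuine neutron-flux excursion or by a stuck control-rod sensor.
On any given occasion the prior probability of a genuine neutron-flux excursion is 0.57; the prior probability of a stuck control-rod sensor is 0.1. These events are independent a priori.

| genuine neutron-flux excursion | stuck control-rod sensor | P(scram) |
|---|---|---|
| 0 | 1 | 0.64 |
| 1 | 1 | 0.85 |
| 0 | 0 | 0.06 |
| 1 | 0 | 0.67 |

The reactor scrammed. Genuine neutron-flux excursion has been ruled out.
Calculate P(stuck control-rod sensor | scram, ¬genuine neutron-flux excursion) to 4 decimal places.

P(scram | ¬genuine neutron-flux excursion) = 0.06·0.9 + 0.64·0.1 = 0.054000 + 0.064000 = 0.118000
The stuck control-rod sensor-present share is 0.64·0.1 = 0.064000.
So P(stuck control-rod sensor | scram, ¬genuine neutron-flux excursion) = 0.064000/0.118000 ≈ 0.5424.

P(stuck control-rod sensor | scram, ¬genuine neutron-flux excursion) ≈ 0.5424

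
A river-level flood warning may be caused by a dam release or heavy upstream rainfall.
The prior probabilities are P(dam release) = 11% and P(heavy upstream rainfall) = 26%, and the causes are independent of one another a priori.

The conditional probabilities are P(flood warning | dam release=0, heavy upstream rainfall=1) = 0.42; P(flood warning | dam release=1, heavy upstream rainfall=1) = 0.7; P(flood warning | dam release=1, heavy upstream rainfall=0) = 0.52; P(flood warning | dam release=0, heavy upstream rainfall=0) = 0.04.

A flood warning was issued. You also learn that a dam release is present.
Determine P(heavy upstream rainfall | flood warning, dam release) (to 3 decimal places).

P(heavy upstream rainfall | flood warning, dam release) ≈ 0.321

P(flood warning | dam release) = 0.52*0.74 + 0.7*0.26 = 0.384800 + 0.182000 = 0.566800
Of this, 0.182000 comes from 0.7*0.26 (the heavy upstream rainfall=true cases).
P(heavy upstream rainfall | flood warning, dam release) = 0.182000 / 0.566800 ≈ 0.321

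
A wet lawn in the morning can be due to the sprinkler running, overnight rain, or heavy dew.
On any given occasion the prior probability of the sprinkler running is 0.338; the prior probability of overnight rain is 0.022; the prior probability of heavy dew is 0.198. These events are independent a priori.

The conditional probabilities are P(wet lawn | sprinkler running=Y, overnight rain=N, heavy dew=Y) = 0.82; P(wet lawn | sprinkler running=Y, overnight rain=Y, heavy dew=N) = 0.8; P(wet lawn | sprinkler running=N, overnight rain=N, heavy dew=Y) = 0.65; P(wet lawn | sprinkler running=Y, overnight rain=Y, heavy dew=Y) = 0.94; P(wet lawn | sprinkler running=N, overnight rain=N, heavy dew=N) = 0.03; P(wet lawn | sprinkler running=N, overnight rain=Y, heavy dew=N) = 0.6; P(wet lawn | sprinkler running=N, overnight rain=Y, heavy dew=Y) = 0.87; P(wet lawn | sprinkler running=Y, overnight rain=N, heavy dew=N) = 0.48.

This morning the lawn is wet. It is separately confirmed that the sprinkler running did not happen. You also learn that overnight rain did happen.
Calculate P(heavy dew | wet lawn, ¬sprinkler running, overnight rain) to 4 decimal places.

P(heavy dew | wet lawn, ¬sprinkler running, overnight rain) ≈ 0.2636

P(wet lawn | ¬sprinkler running, overnight rain) = 0.6·0.802 + 0.87·0.198 = 0.481200 + 0.172260 = 0.653460
The heavy dew-present share is 0.87·0.198 = 0.172260.
P(heavy dew | wet lawn, ¬sprinkler running, overnight rain) = 0.172260 / 0.653460 ≈ 0.2636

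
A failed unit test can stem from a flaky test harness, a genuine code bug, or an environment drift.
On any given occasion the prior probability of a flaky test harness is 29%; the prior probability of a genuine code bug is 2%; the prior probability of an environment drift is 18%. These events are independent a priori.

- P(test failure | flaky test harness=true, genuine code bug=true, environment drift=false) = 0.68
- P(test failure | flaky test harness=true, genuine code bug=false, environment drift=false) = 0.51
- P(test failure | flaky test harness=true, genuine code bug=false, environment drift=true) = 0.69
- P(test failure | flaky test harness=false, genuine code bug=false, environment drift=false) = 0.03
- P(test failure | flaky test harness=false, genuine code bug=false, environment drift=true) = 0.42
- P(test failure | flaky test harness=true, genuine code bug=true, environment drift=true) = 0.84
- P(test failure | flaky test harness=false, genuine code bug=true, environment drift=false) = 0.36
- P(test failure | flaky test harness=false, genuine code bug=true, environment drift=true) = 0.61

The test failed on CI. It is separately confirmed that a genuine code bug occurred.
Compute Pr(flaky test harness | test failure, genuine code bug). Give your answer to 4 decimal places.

Pr(flaky test harness | test failure, genuine code bug) ≈ 0.4169

Weight on flaky test harness=true, given the evidence: 0.161704 + 0.043848 = 0.205552
Normalizer over all consistent configurations: 0.36×0.71×0.82 + 0.61×0.71×0.18 + 0.68×0.29×0.82 + 0.84×0.29×0.18 = 0.493102
P(flaky test harness | test failure, genuine code bug) = 0.205552/0.493102 ≈ 0.4169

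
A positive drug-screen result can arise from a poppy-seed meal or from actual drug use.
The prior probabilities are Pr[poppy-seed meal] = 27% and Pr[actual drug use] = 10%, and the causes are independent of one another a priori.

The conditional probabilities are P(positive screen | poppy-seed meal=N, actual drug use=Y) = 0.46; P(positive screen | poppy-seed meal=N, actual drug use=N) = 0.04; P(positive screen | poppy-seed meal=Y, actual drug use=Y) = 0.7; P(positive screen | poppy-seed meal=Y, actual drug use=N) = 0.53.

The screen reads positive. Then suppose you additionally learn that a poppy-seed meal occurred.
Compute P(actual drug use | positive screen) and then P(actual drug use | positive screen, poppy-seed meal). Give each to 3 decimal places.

P(actual drug use | positive screen) ≈ 0.253; P(actual drug use | positive screen, poppy-seed meal) ≈ 0.128

Sum P(positive screen|·) weighted by the priors over the 4 (poppy-seed meal, actual drug use) configurations:
  P(positive screen) = 0.04×0.73×0.9 + 0.46×0.73×0.1 + 0.53×0.27×0.9 + 0.7×0.27×0.1
        = 0.026280 + 0.033580 + 0.128790 + 0.018900 = 0.207550
Keeping only the actual drug use-present terms gives 0.052480, so
  P(actual drug use | positive screen) = 0.052480 / 0.207550 ≈ 0.253

With the extra evidence:
Enumerate both values of actual drug use and weight by the priors:
  P(positive screen | poppy-seed meal) = 0.53*0.9 + 0.7*0.1
        = 0.477000 + 0.070000 = 0.547000
Configurations with actual drug use contribute 0.070000, so
  P(actual drug use | positive screen, poppy-seed meal) = 0.070000 / 0.547000 ≈ 0.128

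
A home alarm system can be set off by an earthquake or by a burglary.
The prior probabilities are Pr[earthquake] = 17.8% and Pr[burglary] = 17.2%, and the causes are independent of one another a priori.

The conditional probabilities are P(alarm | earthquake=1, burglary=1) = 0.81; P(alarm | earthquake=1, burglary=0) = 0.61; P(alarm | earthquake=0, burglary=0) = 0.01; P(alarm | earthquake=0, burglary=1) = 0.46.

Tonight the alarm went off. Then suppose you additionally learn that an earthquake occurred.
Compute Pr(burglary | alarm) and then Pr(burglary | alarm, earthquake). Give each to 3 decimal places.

P(alarm) = 0.01·0.822·0.828 + 0.46·0.822·0.172 + 0.61·0.178·0.828 + 0.81·0.178·0.172 = 0.006806 + 0.065037 + 0.089904 + 0.024799 = 0.186546
Of this, 0.089836 comes from 0.065037 + 0.024799 (the burglary=true cases).
So P(burglary | alarm) = 0.089836/0.186546 ≈ 0.482.

Now also conditioning on earthquake=true:
By total probability over both values of burglary:
  P(alarm | earthquake) = 0.61·0.828 + 0.81·0.172
        = 0.505080 + 0.139320 = 0.644400
The terms with burglary present sum to 0.139320, so
  P(burglary | alarm, earthquake) = 0.139320 / 0.644400 ≈ 0.216

Pr(burglary | alarm) ≈ 0.482; Pr(burglary | alarm, earthquake) ≈ 0.216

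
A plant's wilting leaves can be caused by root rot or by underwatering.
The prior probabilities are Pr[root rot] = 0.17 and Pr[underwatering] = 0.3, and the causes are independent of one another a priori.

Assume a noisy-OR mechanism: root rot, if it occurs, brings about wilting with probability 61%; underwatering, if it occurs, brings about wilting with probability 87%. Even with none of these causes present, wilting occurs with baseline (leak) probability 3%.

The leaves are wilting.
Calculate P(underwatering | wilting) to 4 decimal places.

P(underwatering | wilting) ≈ 0.7443

Under noisy-OR, P(wilting | causes) = 1 − (1−0.03)·∏(1−qᵢ) over the active causes.
Enumerate the 4 (root rot, underwatering) configurations and weight by the priors:
  P(wilting) = 0.03×0.83×0.7 + 0.8739×0.83×0.3 + 0.6217×0.17×0.7 + 0.950821×0.17×0.3
        = 0.017430 + 0.217601 + 0.073982 + 0.048492 = 0.357505
Keeping only the underwatering-present terms gives 0.266093, so
  P(underwatering | wilting) = 0.266093 / 0.357505 ≈ 0.7443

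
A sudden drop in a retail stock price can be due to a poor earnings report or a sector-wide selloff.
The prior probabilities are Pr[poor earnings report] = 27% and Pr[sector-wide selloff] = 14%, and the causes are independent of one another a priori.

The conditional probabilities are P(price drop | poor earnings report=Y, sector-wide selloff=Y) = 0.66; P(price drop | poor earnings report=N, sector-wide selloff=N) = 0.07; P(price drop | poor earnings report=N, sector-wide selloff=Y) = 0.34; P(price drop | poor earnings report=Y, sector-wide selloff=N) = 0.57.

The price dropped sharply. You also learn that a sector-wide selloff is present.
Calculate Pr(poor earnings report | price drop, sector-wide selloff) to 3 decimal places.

For the numerator, keep only poor earnings report=true terms: 0.66·0.27 = 0.178200
The normalizing constant is 0.34·0.73 + 0.66·0.27 = 0.426400
Posterior = 0.178200 / 0.426400 ≈ 0.418

Pr(poor earnings report | price drop, sector-wide selloff) ≈ 0.418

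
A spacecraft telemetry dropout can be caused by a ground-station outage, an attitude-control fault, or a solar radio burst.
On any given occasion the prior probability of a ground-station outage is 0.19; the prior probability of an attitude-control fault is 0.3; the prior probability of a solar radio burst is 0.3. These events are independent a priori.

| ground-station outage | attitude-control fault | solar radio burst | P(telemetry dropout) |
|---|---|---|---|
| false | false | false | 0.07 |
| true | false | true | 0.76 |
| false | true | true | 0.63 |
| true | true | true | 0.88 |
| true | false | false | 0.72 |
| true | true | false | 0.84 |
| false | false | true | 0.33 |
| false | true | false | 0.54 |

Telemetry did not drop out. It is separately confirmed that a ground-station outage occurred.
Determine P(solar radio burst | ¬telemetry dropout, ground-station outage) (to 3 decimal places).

P(¬telemetry dropout | ground-station outage) = 0.28*0.7*0.7 + 0.24*0.7*0.3 + 0.16*0.3*0.7 + 0.12*0.3*0.3 = 0.137200 + 0.050400 + 0.033600 + 0.010800 = 0.232000
Of this, 0.061200 comes from 0.050400 + 0.010800 (the solar radio burst=true cases).
P(solar radio burst | ¬telemetry dropout, ground-station outage) = 0.061200 / 0.232000 ≈ 0.264

P(solar radio burst | ¬telemetry dropout, ground-station outage) ≈ 0.264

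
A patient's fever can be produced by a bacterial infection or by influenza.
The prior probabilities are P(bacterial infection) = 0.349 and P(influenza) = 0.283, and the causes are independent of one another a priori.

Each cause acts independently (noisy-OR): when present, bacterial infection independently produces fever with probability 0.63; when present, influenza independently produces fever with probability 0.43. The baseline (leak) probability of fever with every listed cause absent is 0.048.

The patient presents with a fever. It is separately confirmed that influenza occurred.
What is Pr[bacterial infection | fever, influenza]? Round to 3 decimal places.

Pr[bacterial infection | fever, influenza] ≈ 0.484

Under noisy-OR, P(fever | causes) = 1 − (1−0.048)·∏(1−qᵢ) over the active causes.
Sum P(fever|·) weighted by the priors over both values of bacterial infection:
  P(fever | influenza) = 0.45736×0.651 + 0.799223×0.349
        = 0.297741 + 0.278929 = 0.576670
Configurations with bacterial infection contribute 0.278929, so
  P(bacterial infection | fever, influenza) = 0.278929 / 0.576670 ≈ 0.484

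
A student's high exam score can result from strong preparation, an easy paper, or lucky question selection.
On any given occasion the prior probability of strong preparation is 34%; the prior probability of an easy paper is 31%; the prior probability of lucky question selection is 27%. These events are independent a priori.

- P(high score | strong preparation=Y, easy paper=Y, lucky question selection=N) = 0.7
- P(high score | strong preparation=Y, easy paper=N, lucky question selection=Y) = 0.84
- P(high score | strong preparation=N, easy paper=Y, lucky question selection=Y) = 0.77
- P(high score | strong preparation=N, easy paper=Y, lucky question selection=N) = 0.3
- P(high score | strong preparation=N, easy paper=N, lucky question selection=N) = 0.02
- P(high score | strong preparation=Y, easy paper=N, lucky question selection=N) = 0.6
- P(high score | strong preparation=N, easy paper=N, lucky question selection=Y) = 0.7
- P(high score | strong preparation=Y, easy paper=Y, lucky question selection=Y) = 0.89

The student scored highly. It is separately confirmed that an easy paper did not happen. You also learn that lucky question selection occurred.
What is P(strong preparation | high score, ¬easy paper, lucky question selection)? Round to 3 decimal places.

Numerator (weight on configurations with strong preparation): 0.84×0.34 = 0.285600
Denominator P(high score | ¬easy paper, lucky question selection): 0.7×0.66 + 0.84×0.34 = 0.747600
Posterior = 0.285600 / 0.747600 ≈ 0.382

P(strong preparation | high score, ¬easy paper, lucky question selection) ≈ 0.382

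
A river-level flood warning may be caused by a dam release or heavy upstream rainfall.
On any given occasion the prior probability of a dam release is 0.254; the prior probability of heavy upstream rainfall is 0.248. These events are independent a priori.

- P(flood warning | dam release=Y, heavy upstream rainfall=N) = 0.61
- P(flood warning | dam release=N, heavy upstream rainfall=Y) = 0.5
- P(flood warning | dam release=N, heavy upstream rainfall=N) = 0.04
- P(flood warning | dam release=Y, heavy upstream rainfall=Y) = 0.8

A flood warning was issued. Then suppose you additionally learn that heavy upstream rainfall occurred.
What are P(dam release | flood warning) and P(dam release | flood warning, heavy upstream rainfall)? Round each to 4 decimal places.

P(flood warning) = 0.04*0.746*0.752 + 0.5*0.746*0.248 + 0.61*0.254*0.752 + 0.8*0.254*0.248 = 0.022440 + 0.092504 + 0.116515 + 0.050394 = 0.281853
Restricting to configurations with dam release present: 0.116515 + 0.050394 = 0.166909.
Hence the posterior is 0.166909/0.281853 ≈ 0.5922.

Now also conditioning on heavy upstream rainfall=true:
Sum P(flood warning|·) weighted by the priors over both values of dam release:
  P(flood warning | heavy upstream rainfall) = 0.5·0.746 + 0.8·0.254
        = 0.373000 + 0.203200 = 0.576200
Configurations with dam release contribute 0.203200, so
  P(dam release | flood warning, heavy upstream rainfall) = 0.203200 / 0.576200 ≈ 0.3527

P(dam release | flood warning) ≈ 0.5922; P(dam release | flood warning, heavy upstream rainfall) ≈ 0.3527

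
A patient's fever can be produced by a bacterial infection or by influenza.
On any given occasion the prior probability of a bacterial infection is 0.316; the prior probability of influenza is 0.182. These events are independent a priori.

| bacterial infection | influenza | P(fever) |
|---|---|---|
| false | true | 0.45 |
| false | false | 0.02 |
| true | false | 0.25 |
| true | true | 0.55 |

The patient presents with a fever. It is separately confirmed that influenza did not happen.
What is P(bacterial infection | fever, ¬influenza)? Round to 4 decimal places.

P(bacterial infection | fever, ¬influenza) ≈ 0.8524

Weight on bacterial infection=true, given the evidence: 0.25*0.316 = 0.079000
The normalizing constant is 0.02*0.684 + 0.25*0.316 = 0.092680
P(bacterial infection | fever, ¬influenza) = 0.079000/0.092680 ≈ 0.8524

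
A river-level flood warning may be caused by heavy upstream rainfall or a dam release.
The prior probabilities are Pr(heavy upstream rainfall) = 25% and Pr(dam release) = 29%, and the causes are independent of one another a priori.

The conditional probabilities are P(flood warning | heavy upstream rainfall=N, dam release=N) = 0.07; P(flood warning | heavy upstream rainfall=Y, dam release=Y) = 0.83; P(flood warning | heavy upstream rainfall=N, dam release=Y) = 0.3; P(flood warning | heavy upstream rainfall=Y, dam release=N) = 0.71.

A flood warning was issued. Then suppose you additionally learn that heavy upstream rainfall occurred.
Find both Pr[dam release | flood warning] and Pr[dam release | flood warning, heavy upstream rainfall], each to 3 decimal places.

Pr[dam release | flood warning] ≈ 0.434; Pr[dam release | flood warning, heavy upstream rainfall] ≈ 0.323

Enumerate the 4 (heavy upstream rainfall, dam release) configurations and weight by the priors:
  P(flood warning) = 0.07·0.75·0.71 + 0.3·0.75·0.29 + 0.71·0.25·0.71 + 0.83·0.25·0.29
        = 0.037275 + 0.065250 + 0.126025 + 0.060175 = 0.288725
The terms with dam release present sum to 0.125425, so
  P(dam release | flood warning) = 0.125425 / 0.288725 ≈ 0.434

Now condition on the additional information:
Enumerate both values of dam release and weight by the priors:
  P(flood warning | heavy upstream rainfall) = 0.71·0.71 + 0.83·0.29
        = 0.504100 + 0.240700 = 0.744800
Keeping only the dam release-present terms gives 0.240700, so
  P(dam release | flood warning, heavy upstream rainfall) = 0.240700 / 0.744800 ≈ 0.323
This is intercausal reasoning (explaining away): once heavy upstream rainfall accounts for the flood warning, dam release becomes less likely.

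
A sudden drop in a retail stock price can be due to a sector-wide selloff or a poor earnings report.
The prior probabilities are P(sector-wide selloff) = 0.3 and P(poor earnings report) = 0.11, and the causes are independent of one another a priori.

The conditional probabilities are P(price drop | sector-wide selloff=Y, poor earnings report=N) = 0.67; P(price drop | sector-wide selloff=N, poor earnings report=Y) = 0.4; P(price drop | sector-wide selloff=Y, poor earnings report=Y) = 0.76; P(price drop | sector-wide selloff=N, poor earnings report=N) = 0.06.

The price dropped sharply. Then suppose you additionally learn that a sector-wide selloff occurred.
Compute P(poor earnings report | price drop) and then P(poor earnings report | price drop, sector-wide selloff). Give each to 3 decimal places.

For the numerator, keep only poor earnings report=true terms: 0.030800 + 0.025080 = 0.055880
Denominator P(price drop): 0.06*0.7*0.89 + 0.4*0.7*0.11 + 0.67*0.3*0.89 + 0.76*0.3*0.11 = 0.272150
P(poor earnings report | price drop) = 0.055880/0.272150 ≈ 0.205

Now also conditioning on sector-wide selloff=true:
P(price drop | sector-wide selloff) = 0.67·0.89 + 0.76·0.11 = 0.596300 + 0.083600 = 0.679900
The poor earnings report-present share is 0.76·0.11 = 0.083600.
P(poor earnings report | price drop, sector-wide selloff) = 0.083600 / 0.679900 ≈ 0.123
This is intercausal reasoning (explaining away): once sector-wide selloff accounts for the price drop, poor earnings report becomes less likely.

P(poor earnings report | price drop) ≈ 0.205; P(poor earnings report | price drop, sector-wide selloff) ≈ 0.123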